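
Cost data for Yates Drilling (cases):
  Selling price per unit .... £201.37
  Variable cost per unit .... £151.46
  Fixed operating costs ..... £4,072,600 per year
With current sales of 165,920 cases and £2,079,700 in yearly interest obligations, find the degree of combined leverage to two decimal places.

3.89

Total contribution margin = 165,920 × £49.91 = £8,281,067.20.
EBIT = £8,281,067.20 − £4,072,600 = £4,208,467.20. Interest = £2,079,700.00.
DOL = £8,281,067.20 ÷ £4,208,467.20 = 1.9677; DFL = £4,208,467.20 ÷ £2,128,767.20 = 1.9770.
DCL = DOL × DFL = 1.9677 × 1.9770 = 3.8901.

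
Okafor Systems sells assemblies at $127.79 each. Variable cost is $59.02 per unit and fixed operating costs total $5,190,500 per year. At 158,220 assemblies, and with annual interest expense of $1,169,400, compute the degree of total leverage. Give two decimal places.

2.41

Total contribution margin = 158,220 × $68.77 = $10,880,789.40.
Operating income = contribution − fixed costs = $10,880,789.40 − $5,190,500 = $5,690,289.40. Interest = $1,169,400.00.
DOL = $10,880,789.40 ÷ $5,690,289.40 = 1.9122; DFL = $5,690,289.40 ÷ $4,520,889.40 = 1.2587.
Combined leverage = 1.9122 × 1.2587 = 2.4069.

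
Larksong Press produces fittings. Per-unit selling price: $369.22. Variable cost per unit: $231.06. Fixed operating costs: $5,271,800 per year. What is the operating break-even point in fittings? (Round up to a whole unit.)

Unit CM = price − variable cost = $369.22 − $231.06 = $138.16.
Break-even Q = $5,271,800 / $138.16 = 38,157.21 → 38,158 fittings.

38,158 fittings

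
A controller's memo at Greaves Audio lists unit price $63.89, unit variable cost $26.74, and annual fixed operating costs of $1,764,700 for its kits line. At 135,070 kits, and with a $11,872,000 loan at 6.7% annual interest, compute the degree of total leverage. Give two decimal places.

2.04

At 135,070 units, contribution = 135,070 × $37.15 = $5,017,850.50.
Operating income = contribution − fixed costs = $5,017,850.50 − $1,764,700 = $3,253,150.50. Interest = $795,424.00.
DOL = $5,017,850.50 ÷ $3,253,150.50 = 1.5425; DFL = $3,253,150.50 ÷ $2,457,726.50 = 1.3236.
Combined leverage = 1.5425 × 1.3236 = 2.0417.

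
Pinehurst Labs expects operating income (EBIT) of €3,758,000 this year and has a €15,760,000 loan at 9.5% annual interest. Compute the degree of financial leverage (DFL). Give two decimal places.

1.66

Annual interest charges come to €1,497,200.00.
DFL = EBIT ÷ (EBIT − I) = €3,758,000 ÷ (€3,758,000 − €1,497,200.00) = €3,758,000 ÷ €2,260,800.00 = 1.6622.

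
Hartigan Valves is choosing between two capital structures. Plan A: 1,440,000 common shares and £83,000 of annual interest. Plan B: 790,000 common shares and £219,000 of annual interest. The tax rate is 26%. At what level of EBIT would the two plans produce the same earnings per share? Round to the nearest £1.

£384,292

Set EPS_A = EPS_B: (EBIT − £83,000)(1 − 0.26) ÷ 1,440,000 = (EBIT − £219,000)(1 − 0.26) ÷ 790,000.
Cancelling (1 − t) and cross-multiplying: 790,000·(EBIT − 83,000) = 1,440,000·(EBIT − 219,000).
Solving, EBIT = (219,000·1,440,000 − 83,000·790,000) / (1,440,000 − 790,000) = 249,790,000,000 / 650,000 = 384,292.31.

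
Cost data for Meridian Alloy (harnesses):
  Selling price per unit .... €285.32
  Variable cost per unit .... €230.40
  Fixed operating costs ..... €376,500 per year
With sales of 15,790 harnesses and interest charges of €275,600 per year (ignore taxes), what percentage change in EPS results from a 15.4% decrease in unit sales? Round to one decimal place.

-62.1%

At 15,790 units, contribution = 15,790 × €54.92 = €867,186.80.
Operating income = contribution − fixed costs = €867,186.80 − €376,500 = €490,686.80.
Interest = €275,600.00, so EBIT − I = €215,086.80.
DCL = total CM / (EBIT − I) = €867,186.80 / €215,086.80 = 4.0318.
EPS therefore changes by 4.0318 × (-15.4%) = -62.1%.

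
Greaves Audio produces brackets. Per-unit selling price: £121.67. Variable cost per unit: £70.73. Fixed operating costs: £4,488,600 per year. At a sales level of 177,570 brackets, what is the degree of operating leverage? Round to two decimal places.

At 177,570 units, contribution = 177,570 × £50.94 = £9,045,415.80.
Operating income = contribution − fixed costs = £9,045,415.80 − £4,488,600 = £4,556,815.80.
DOL = contribution ÷ EBIT = £9,045,415.80 ÷ £4,556,815.80 = 1.9850.

1.99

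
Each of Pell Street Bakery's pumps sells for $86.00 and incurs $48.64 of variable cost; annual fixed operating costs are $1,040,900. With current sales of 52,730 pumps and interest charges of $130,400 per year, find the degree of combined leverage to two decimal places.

2.47

At 52,730 units, contribution = 52,730 × $37.36 = $1,969,992.80.
Operating income = contribution − fixed costs = $1,969,992.80 − $1,040,900 = $929,092.80. Interest = $130,400.00.
DOL = $1,969,992.80 ÷ $929,092.80 = 2.1203; DFL = $929,092.80 ÷ $798,692.80 = 1.1633.
DCL = DOL × DFL = 2.1203 × 1.1633 = 2.4665.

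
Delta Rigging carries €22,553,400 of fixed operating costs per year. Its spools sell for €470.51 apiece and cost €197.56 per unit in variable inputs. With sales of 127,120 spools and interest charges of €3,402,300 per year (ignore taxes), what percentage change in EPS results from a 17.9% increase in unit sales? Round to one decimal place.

Contribution at this volume is 127,120 × €272.95 = €34,697,404.00.
EBIT = €34,697,404.00 − €22,553,400 = €12,144,004.00.
After interest of €3,402,300.00, pre-tax earnings = €8,741,704.00.
Degree of combined leverage = contribution ÷ (EBIT − I) = €34,697,404.00 ÷ €8,741,704.00 = 3.9692.
%ΔEPS = DCL × %ΔSales = 3.9692 × +17.9% = +71.0%.

+71.0%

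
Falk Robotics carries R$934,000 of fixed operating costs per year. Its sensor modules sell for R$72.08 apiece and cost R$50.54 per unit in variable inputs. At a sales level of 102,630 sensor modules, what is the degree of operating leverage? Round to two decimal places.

1.73

Total contribution margin = 102,630 × R$21.54 = R$2,210,650.20.
Subtracting fixed costs: EBIT = R$2,210,650.20 − R$934,000 = R$1,276,650.20.
Degree of operating leverage = R$2,210,650.20 / R$1,276,650.20 = 1.7316.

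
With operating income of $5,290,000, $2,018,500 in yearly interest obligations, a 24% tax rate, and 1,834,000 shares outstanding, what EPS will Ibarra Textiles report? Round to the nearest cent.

$1.36

Interest = $2,018,500.00, so EBT = $5,290,000 − $2,018,500.00 = $3,271,500.00.
After tax at 24%: net income = $3,271,500.00 × 0.76 = $2,486,340.00.
Per share: $2,486,340.00 / 1,834,000 shares = $1.36.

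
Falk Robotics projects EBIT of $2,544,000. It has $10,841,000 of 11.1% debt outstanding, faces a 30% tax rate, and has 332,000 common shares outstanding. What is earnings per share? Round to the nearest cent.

Pre-tax income = $2,544,000 − $1,203,351.00 = $1,340,649.00.
After tax at 30%: net income = $1,340,649.00 × 0.70 = $938,454.30.
EPS = $938,454.30 ÷ 332,000 = $2.83.

$2.83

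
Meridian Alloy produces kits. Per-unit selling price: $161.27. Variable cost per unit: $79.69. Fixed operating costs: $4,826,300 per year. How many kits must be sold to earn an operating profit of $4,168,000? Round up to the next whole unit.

Contribution margin per unit = $161.27 − $79.69 = $81.58.
Required volume = (fixed costs + target profit) ÷ CM = ($4,826,300 + $4,168,000) ÷ $81.58 = 110,251.29, so 110,252 kits.

110,252 kits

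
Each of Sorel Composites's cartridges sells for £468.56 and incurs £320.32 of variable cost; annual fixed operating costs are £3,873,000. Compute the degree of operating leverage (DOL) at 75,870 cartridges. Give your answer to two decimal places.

Total contribution margin = 75,870 × £148.24 = £11,246,968.80.
EBIT = £11,246,968.80 − £3,873,000 = £7,373,968.80.
Degree of operating leverage = £11,246,968.80 / £7,373,968.80 = 1.5252.

1.53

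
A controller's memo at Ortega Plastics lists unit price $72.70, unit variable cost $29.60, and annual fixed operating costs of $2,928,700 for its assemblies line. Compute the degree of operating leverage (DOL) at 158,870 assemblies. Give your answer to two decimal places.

At 158,870 units, contribution = 158,870 × $43.10 = $6,847,297.00.
Subtracting fixed costs: EBIT = $6,847,297.00 − $2,928,700 = $3,918,597.00.
So DOL = total CM / EBIT = $6,847,297.00 / $3,918,597.00 = 1.7474.

1.75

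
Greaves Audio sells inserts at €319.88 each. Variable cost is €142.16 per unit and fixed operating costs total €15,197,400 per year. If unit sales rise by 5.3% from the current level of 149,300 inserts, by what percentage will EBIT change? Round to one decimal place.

+12.4%

Total contribution margin = 149,300 × €177.72 = €26,533,596.00.
Operating income = contribution − fixed costs = €26,533,596.00 − €15,197,400 = €11,336,196.00.
So DOL = total CM / EBIT = €26,533,596.00 / €11,336,196.00 = 2.3406.
So EBIT moves 2.3406 × (+5.3%) = +12.4%.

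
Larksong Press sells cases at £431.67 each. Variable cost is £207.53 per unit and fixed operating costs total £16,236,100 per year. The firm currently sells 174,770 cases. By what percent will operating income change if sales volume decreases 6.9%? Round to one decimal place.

At 174,770 units, contribution = 174,770 × £224.14 = £39,172,947.80.
Subtracting fixed costs: EBIT = £39,172,947.80 − £16,236,100 = £22,936,847.80.
Degree of operating leverage = £39,172,947.80 / £22,936,847.80 = 1.7079.
%ΔEBIT = DOL × %ΔSales = 1.7079 × -6.9% = -11.8%.

-11.8%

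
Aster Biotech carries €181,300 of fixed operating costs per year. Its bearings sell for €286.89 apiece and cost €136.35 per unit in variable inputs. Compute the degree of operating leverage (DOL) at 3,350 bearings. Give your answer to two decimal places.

1.56

At 3,350 units, contribution = 3,350 × €150.54 = €504,309.00.
EBIT = €504,309.00 − €181,300 = €323,009.00.
So DOL = total CM / EBIT = €504,309.00 / €323,009.00 = 1.5613.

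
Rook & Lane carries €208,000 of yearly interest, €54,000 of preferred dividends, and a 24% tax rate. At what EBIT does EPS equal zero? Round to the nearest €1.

Preferred dividends are paid after tax, so their pre-tax equivalent is €54,000 ÷ (1 − 0.24) = €71,052.63.
EPS = 0 when EBIT covers interest plus the pre-tax preferred burden: €208,000 + €71,052.63 = €279,052.63.

€279,053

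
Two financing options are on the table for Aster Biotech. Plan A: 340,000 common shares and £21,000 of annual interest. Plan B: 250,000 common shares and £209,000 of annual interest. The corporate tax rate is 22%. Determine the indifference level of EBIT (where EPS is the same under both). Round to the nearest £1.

£731,222

At indifference, (EBIT − 21,000)(1 − t)/340,000 = (EBIT − 209,000)(1 − t)/250,000.
The (1 − t) factor cancels: (EBIT − 21,000) × 250,000 = (EBIT − 209,000) × 340,000.
Solving, EBIT = (209,000·340,000 − 21,000·250,000) / (340,000 − 250,000) = 65,810,000,000 / 90,000 = 731,222.22.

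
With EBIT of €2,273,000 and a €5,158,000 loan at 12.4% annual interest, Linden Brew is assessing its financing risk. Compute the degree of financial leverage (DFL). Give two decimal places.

Annual interest charges come to €639,592.00.
DFL = EBIT ÷ (EBIT − I) = €2,273,000 ÷ (€2,273,000 − €639,592.00) = €2,273,000 ÷ €1,633,408.00 = 1.3916.

1.39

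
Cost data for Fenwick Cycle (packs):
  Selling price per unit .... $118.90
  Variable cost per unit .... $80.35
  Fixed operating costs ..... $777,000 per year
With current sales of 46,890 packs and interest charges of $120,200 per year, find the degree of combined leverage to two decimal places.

1.99

At 46,890 units, contribution = 46,890 × $38.55 = $1,807,609.50.
Subtracting fixed costs: EBIT = $1,807,609.50 − $777,000 = $1,030,609.50. Interest = $120,200.00, so EBIT − I = $910,409.50.
DCL = contribution ÷ (EBIT − I) = $1,807,609.50 ÷ $910,409.50 = 1.9855.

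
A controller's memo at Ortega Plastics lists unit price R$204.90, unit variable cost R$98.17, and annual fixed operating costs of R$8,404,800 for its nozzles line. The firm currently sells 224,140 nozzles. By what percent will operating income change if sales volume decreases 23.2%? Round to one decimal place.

Total contribution margin = 224,140 × R$106.73 = R$23,922,462.20.
EBIT = R$23,922,462.20 − R$8,404,800 = R$15,517,662.20.
DOL = contribution ÷ EBIT = R$23,922,462.20 ÷ R$15,517,662.20 = 1.5416.
So EBIT moves 1.5416 × (-23.2%) = -35.8%.

-35.8%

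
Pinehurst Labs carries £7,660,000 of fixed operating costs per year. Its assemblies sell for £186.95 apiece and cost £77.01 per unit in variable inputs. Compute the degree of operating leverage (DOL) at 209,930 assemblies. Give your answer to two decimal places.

1.50

Contribution at this volume is 209,930 × £109.94 = £23,079,704.20.
Operating income = contribution − fixed costs = £23,079,704.20 − £7,660,000 = £15,419,704.20.
Degree of operating leverage = £23,079,704.20 / £15,419,704.20 = 1.4968.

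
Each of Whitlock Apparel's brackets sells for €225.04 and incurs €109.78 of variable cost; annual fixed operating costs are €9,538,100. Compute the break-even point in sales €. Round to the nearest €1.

Contribution margin per unit = €225.04 − €109.78 = €115.26, a CM ratio of €115.26 ÷ €225.04 = 0.5122.
Break-even revenue = fixed costs × price ÷ CM = €9,538,100 × €225.04 ÷ €115.26 = €18,622,714.

€18,622,714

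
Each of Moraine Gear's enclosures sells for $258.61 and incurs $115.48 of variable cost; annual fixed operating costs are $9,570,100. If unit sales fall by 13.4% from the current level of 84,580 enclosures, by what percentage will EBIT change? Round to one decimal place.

-64.0%

At 84,580 units, contribution = 84,580 × $143.13 = $12,105,935.40.
Subtracting fixed costs: EBIT = $12,105,935.40 − $9,570,100 = $2,535,835.40.
DOL = contribution ÷ EBIT = $12,105,935.40 ÷ $2,535,835.40 = 4.7739.
Operating income changes by 4.7739 × -13.4% = -64.0%.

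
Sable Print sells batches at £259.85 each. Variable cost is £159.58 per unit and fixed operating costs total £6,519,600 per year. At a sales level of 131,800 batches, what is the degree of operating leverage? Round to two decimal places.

1.97

Contribution at this volume is 131,800 × £100.27 = £13,215,586.00.
EBIT = £13,215,586.00 − £6,519,600 = £6,695,986.00.
Degree of operating leverage = £13,215,586.00 / £6,695,986.00 = 1.9737.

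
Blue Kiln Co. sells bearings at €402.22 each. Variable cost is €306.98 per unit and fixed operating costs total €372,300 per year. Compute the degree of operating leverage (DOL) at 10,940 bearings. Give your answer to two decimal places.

1.56

Contribution at this volume is 10,940 × €95.24 = €1,041,925.60.
EBIT = €1,041,925.60 − €372,300 = €669,625.60.
DOL = contribution ÷ EBIT = €1,041,925.60 ÷ €669,625.60 = 1.5560.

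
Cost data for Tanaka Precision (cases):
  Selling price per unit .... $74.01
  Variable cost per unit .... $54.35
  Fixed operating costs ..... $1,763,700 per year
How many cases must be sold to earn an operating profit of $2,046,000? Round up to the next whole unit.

193,780 cases

Each unit contributes $74.01 − $54.35 = $19.66.
Need Q such that Q × $19.66 − $1,763,700 = $2,046,000, i.e. Q = $3,809,700 / $19.66 = 193,779.25 → 193,780.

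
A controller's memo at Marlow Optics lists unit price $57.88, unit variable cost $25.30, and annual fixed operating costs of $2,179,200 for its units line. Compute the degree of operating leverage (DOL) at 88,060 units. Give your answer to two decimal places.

Contribution at this volume is 88,060 × $32.58 = $2,868,994.80.
Subtracting fixed costs: EBIT = $2,868,994.80 − $2,179,200 = $689,794.80.
DOL = contribution ÷ EBIT = $2,868,994.80 ÷ $689,794.80 = 4.1592.

4.16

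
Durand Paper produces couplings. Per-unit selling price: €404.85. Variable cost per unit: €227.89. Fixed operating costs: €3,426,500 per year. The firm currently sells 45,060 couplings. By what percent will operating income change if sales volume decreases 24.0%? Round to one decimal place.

Contribution at this volume is 45,060 × €176.96 = €7,973,817.60.
Subtracting fixed costs: EBIT = €7,973,817.60 − €3,426,500 = €4,547,317.60.
DOL = contribution ÷ EBIT = €7,973,817.60 ÷ €4,547,317.60 = 1.7535.
Operating income changes by 1.7535 × -24.0% = -42.1%.

-42.1%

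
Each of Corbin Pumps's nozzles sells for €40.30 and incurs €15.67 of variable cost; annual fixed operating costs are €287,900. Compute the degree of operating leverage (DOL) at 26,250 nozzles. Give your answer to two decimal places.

1.80

Contribution at this volume is 26,250 × €24.63 = €646,537.50.
EBIT = €646,537.50 − €287,900 = €358,637.50.
So DOL = total CM / EBIT = €646,537.50 / €358,637.50 = 1.8028.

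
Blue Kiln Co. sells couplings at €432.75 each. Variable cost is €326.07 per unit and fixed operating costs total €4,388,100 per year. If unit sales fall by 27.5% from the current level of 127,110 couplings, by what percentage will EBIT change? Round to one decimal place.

Contribution at this volume is 127,110 × €106.68 = €13,560,094.80.
EBIT = €13,560,094.80 − €4,388,100 = €9,171,994.80.
Degree of operating leverage = €13,560,094.80 / €9,171,994.80 = 1.4784.
%ΔEBIT = DOL × %ΔSales = 1.4784 × -27.5% = -40.7%.

-40.7%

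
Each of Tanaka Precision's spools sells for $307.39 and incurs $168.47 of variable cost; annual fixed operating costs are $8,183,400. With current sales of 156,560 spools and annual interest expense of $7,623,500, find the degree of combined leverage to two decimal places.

3.66

Total contribution margin = 156,560 × $138.92 = $21,749,315.20.
EBIT = $21,749,315.20 − $8,183,400 = $13,565,915.20. Interest = $7,623,500.00, so EBIT − I = $5,942,415.20.
Degree of total leverage = total CM / (EBIT − interest) = $21,749,315.20 / $5,942,415.20 = 3.6600.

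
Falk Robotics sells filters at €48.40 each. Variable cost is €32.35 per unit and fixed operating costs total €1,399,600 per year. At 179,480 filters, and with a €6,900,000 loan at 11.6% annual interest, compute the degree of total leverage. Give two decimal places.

Total contribution margin = 179,480 × €16.05 = €2,880,654.00.
EBIT = €2,880,654.00 − €1,399,600 = €1,481,054.00. Interest = €800,400.00, so EBIT − I = €680,654.00.
Degree of total leverage = total CM / (EBIT − interest) = €2,880,654.00 / €680,654.00 = 4.2322.

4.23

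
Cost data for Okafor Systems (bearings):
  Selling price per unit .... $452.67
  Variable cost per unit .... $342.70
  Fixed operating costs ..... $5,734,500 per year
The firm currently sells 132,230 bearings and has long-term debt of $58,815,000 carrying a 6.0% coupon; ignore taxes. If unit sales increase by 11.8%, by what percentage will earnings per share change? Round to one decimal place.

+32.5%

Contribution at this volume is 132,230 × $109.97 = $14,541,333.10.
EBIT = $14,541,333.10 − $5,734,500 = $8,806,833.10.
Interest = $3,528,900.00, so EBIT − I = $5,277,933.10.
DCL = total CM / (EBIT − I) = $14,541,333.10 / $5,277,933.10 = 2.7551.
%ΔEPS = DCL × %ΔSales = 2.7551 × +11.8% = +32.5%.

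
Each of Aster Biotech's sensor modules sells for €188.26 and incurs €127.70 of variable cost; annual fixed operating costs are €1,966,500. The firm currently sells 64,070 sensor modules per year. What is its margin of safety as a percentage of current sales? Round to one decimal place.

Each unit contributes €188.26 − €127.70 = €60.56. Break-even units = €1,966,500 ÷ €60.56 = 32,471.93; break-even revenue = 32,471.93 × €188.26 = €6,113,165.29.
Current sales = 64,070 × €188.26 = €12,061,818.20.
Margin of safety = (€12,061,818.20 − €6,113,165.29) ÷ €12,061,818.20 = 49.3%.

49.3%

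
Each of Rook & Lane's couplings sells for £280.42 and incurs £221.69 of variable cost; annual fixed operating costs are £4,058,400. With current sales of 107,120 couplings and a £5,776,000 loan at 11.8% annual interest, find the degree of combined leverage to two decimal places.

At 107,120 units, contribution = 107,120 × £58.73 = £6,291,157.60.
EBIT = £6,291,157.60 − £4,058,400 = £2,232,757.60. Interest = £681,568.00.
DOL = £6,291,157.60 ÷ £2,232,757.60 = 2.8177; DFL = £2,232,757.60 ÷ £1,551,189.60 = 1.4394.
Combined leverage = 2.8177 × 1.4394 = 4.0558.

4.06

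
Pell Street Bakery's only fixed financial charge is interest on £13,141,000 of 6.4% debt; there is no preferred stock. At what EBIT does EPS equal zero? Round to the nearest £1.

Annual interest = 6.4% × £13,141,000 = £841,024.00.
Without preferred stock the financial break-even is simply EBIT = interest = £841,024.00.

£841,024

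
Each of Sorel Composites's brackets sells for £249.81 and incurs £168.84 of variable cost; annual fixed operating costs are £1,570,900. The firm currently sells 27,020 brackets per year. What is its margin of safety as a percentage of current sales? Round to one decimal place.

28.2%

Each unit contributes £249.81 − £168.84 = £80.97. Break-even units = £1,570,900 ÷ £80.97 = 19,401.01; break-even revenue = 19,401.01 × £249.81 = £4,846,566.99.
Actual sales revenue = 27,020 × £249.81 = £6,749,866.20.
Margin of safety = (£6,749,866.20 − £4,846,566.99) ÷ £6,749,866.20 = 28.2%.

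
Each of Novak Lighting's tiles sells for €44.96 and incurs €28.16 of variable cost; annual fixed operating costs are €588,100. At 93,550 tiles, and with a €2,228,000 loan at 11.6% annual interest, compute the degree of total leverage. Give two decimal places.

2.17

Contribution at this volume is 93,550 × €16.80 = €1,571,640.00.
EBIT = €1,571,640.00 − €588,100 = €983,540.00. Interest = €258,448.00.
DOL = €1,571,640.00 ÷ €983,540.00 = 1.5979; DFL = €983,540.00 ÷ €725,092.00 = 1.3564.
DCL = DOL × DFL = 1.5979 × 1.3564 = 2.1674.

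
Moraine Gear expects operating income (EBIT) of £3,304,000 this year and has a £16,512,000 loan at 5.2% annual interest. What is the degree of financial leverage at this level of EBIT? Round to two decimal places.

Interest = £858,624.00.
Degree of financial leverage = EBIT / (EBIT − interest) = £3,304,000 / £2,445,376.00 = 1.3511.

1.35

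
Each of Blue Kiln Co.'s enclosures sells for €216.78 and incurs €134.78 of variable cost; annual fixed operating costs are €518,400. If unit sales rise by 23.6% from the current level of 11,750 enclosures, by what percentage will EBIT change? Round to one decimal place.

+51.1%

At 11,750 units, contribution = 11,750 × €82.00 = €963,500.00.
Subtracting fixed costs: EBIT = €963,500.00 − €518,400 = €445,100.00.
So DOL = total CM / EBIT = €963,500.00 / €445,100.00 = 2.1647.
Operating income changes by 2.1647 × +23.6% = +51.1%.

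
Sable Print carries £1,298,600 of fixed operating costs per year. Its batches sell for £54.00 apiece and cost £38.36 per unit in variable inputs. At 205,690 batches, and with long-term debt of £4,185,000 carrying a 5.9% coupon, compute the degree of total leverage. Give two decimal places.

Total contribution margin = 205,690 × £15.64 = £3,216,991.60.
Operating income = contribution − fixed costs = £3,216,991.60 − £1,298,600 = £1,918,391.60. Interest = £246,915.00.
DOL = £3,216,991.60 ÷ £1,918,391.60 = 1.6769; DFL = £1,918,391.60 ÷ £1,671,476.60 = 1.1477.
DCL = DOL × DFL = 1.6769 × 1.1477 = 1.9246.

1.92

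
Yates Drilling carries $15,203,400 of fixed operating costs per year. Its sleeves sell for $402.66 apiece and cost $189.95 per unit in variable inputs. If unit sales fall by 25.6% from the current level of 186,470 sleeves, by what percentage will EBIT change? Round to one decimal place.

-41.5%

Total contribution margin = 186,470 × $212.71 = $39,664,033.70.
EBIT = $39,664,033.70 − $15,203,400 = $24,460,633.70.
Degree of operating leverage = $39,664,033.70 / $24,460,633.70 = 1.6215.
So EBIT moves 1.6215 × (-25.6%) = -41.5%.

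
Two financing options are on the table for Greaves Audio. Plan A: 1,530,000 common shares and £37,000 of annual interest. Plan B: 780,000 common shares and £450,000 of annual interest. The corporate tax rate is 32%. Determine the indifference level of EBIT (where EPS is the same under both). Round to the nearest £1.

£879,520

Set EPS_A = EPS_B: (EBIT − £37,000)(1 − 0.32) ÷ 1,530,000 = (EBIT − £450,000)(1 − 0.32) ÷ 780,000.
The (1 − t) factor cancels: (EBIT − 37,000) × 780,000 = (EBIT − 450,000) × 1,530,000.
EBIT × (1,530,000 − 780,000) = 450,000 × 1,530,000 − 37,000 × 780,000 = 659,640,000,000, so EBIT = 659,640,000,000 ÷ 750,000 = 879,520.00.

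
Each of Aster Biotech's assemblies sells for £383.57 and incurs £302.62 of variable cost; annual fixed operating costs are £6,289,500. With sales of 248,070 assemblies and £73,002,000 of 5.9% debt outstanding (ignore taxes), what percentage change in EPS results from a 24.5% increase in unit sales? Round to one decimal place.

+51.9%

Contribution at this volume is 248,070 × £80.95 = £20,081,266.50.
Subtracting fixed costs: EBIT = £20,081,266.50 − £6,289,500 = £13,791,766.50.
Interest = £4,307,118.00, so EBIT − I = £9,484,648.50.
DCL = total CM / (EBIT − I) = £20,081,266.50 / £9,484,648.50 = 2.1172.
EPS therefore changes by 2.1172 × (+24.5%) = +51.9%.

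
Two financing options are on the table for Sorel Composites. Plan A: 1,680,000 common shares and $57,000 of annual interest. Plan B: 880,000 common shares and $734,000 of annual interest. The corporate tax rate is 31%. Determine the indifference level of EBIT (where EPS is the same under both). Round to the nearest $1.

Set EPS_A = EPS_B: (EBIT − $57,000)(1 − 0.31) ÷ 1,680,000 = (EBIT − $734,000)(1 − 0.31) ÷ 880,000.
Cancelling (1 − t) and cross-multiplying: 880,000·(EBIT − 57,000) = 1,680,000·(EBIT − 734,000).
Solving, EBIT = (734,000·1,680,000 − 57,000·880,000) / (1,680,000 − 880,000) = 1,182,960,000,000 / 800,000 = 1,478,700.00.

$1,478,700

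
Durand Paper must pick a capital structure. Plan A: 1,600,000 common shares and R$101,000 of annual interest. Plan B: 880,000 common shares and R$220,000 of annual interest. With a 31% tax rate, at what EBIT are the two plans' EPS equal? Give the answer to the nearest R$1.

R$365,444

Set EPS_A = EPS_B: (EBIT − R$101,000)(1 − 0.31) ÷ 1,600,000 = (EBIT − R$220,000)(1 − 0.31) ÷ 880,000.
Cancelling (1 − t) and cross-multiplying: 880,000·(EBIT − 101,000) = 1,600,000·(EBIT − 220,000).
Solving, EBIT = (220,000·1,600,000 − 101,000·880,000) / (1,600,000 − 880,000) = 263,120,000,000 / 720,000 = 365,444.44.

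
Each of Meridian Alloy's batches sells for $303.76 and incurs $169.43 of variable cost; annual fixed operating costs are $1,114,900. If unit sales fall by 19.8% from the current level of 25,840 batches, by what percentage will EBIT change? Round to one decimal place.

-29.2%

Contribution at this volume is 25,840 × $134.33 = $3,471,087.20.
Operating income = contribution − fixed costs = $3,471,087.20 − $1,114,900 = $2,356,187.20.
Degree of operating leverage = $3,471,087.20 / $2,356,187.20 = 1.4732.
%ΔEBIT = DOL × %ΔSales = 1.4732 × -19.8% = -29.2%.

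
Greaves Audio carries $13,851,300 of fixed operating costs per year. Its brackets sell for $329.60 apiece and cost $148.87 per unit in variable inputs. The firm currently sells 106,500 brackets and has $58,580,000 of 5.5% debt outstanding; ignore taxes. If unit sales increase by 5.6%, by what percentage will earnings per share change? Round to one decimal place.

+49.6%

Contribution at this volume is 106,500 × $180.73 = $19,247,745.00.
Operating income = contribution − fixed costs = $19,247,745.00 − $13,851,300 = $5,396,445.00.
After interest of $3,221,900.00, pre-tax earnings = $2,174,545.00.
DCL = total CM / (EBIT − I) = $19,247,745.00 / $2,174,545.00 = 8.8514.
EPS therefore changes by 8.8514 × (+5.6%) = +49.6%.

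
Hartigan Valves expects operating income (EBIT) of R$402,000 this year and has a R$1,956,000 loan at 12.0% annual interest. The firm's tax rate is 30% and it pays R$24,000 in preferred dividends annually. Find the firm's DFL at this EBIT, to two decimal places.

Interest = R$234,720.00.
Preferred dividends grossed up pre-tax: R$24,000 / (1 − 0.30) = R$34,285.71.
DFL = EBIT ÷ [EBIT − I − D_p/(1−t)] = R$402,000 ÷ [R$402,000 − R$234,720.00 − R$34,285.71] = R$402,000 ÷ R$132,994.29 = 3.0227.

3.02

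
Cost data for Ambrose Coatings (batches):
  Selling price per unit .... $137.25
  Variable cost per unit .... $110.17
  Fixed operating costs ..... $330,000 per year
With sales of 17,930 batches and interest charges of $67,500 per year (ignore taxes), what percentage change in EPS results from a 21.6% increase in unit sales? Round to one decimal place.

+119.1%

At 17,930 units, contribution = 17,930 × $27.08 = $485,544.40.
EBIT = $485,544.40 − $330,000 = $155,544.40.
After interest of $67,500.00, pre-tax earnings = $88,044.40.
DCL = total CM / (EBIT − I) = $485,544.40 / $88,044.40 = 5.5148.
EPS therefore changes by 5.5148 × (+21.6%) = +119.1%.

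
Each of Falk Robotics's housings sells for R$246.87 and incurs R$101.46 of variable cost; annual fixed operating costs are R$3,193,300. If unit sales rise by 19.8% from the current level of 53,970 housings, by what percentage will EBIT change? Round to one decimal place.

+33.4%

Contribution at this volume is 53,970 × R$145.41 = R$7,847,777.70.
Operating income = contribution − fixed costs = R$7,847,777.70 − R$3,193,300 = R$4,654,477.70.
DOL = contribution ÷ EBIT = R$7,847,777.70 ÷ R$4,654,477.70 = 1.6861.
Operating income changes by 1.6861 × +19.8% = +33.4%.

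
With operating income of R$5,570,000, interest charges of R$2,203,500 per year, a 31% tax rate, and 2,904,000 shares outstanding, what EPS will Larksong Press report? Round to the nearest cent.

Pre-tax income = R$5,570,000 − R$2,203,500.00 = R$3,366,500.00.
Net income = R$3,366,500.00 × (1 − 0.31) = R$2,322,885.00.
Per share: R$2,322,885.00 / 2,904,000 shares = R$0.80.

R$0.80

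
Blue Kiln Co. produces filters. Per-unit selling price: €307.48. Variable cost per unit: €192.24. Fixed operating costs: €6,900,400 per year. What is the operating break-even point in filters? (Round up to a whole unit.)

Contribution margin per unit = €307.48 − €192.24 = €115.24.
Units to break even: €6,900,400 ÷ €115.24 = 59,878.51, rounded up to 59,879.

59,879 filters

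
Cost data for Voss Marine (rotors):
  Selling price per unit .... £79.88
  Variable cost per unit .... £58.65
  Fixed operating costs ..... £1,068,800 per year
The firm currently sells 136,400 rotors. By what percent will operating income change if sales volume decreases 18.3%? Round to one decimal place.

Contribution at this volume is 136,400 × £21.23 = £2,895,772.00.
EBIT = £2,895,772.00 − £1,068,800 = £1,826,972.00.
So DOL = total CM / EBIT = £2,895,772.00 / £1,826,972.00 = 1.5850.
So EBIT moves 1.5850 × (-18.3%) = -29.0%.

-29.0%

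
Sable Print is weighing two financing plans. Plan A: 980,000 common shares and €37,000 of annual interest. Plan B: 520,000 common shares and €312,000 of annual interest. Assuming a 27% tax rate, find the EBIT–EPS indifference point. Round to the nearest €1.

€622,870

Set EPS_A = EPS_B: (EBIT − €37,000)(1 − 0.27) ÷ 980,000 = (EBIT − €312,000)(1 − 0.27) ÷ 520,000.
The (1 − t) factor cancels: (EBIT − 37,000) × 520,000 = (EBIT − 312,000) × 980,000.
EBIT × (980,000 − 520,000) = 312,000 × 980,000 − 37,000 × 520,000 = 286,520,000,000, so EBIT = 286,520,000,000 ÷ 460,000 = 622,869.57.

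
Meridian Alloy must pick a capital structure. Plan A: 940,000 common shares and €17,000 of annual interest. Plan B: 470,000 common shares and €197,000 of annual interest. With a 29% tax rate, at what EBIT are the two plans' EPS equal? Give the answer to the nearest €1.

Set EPS_A = EPS_B: (EBIT − €17,000)(1 − 0.29) ÷ 940,000 = (EBIT − €197,000)(1 − 0.29) ÷ 470,000.
The (1 − t) factor cancels: (EBIT − 17,000) × 470,000 = (EBIT − 197,000) × 940,000.
Solving, EBIT = (197,000·940,000 − 17,000·470,000) / (940,000 − 470,000) = 177,190,000,000 / 470,000 = 377,000.00.

€377,000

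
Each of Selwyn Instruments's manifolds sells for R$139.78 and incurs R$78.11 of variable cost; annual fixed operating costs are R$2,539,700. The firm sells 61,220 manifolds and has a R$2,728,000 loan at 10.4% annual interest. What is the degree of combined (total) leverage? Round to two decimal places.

At 61,220 units, contribution = 61,220 × R$61.67 = R$3,775,437.40.
Operating income = contribution − fixed costs = R$3,775,437.40 − R$2,539,700 = R$1,235,737.40. Interest = R$283,712.00.
DOL = R$3,775,437.40 ÷ R$1,235,737.40 = 3.0552; DFL = R$1,235,737.40 ÷ R$952,025.40 = 1.2980.
Combined leverage = 3.0552 × 1.2980 = 3.9656.

3.97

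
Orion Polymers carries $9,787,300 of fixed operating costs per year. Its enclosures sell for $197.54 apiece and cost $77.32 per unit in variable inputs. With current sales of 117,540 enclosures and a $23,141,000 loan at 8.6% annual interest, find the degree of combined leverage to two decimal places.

6.00

At 117,540 units, contribution = 117,540 × $120.22 = $14,130,658.80.
Subtracting fixed costs: EBIT = $14,130,658.80 − $9,787,300 = $4,343,358.80. Interest = $1,990,126.00.
DOL = $14,130,658.80 ÷ $4,343,358.80 = 3.2534; DFL = $4,343,358.80 ÷ $2,353,232.80 = 1.8457.
DCL = DOL × DFL = 3.2534 × 1.8457 = 6.0048.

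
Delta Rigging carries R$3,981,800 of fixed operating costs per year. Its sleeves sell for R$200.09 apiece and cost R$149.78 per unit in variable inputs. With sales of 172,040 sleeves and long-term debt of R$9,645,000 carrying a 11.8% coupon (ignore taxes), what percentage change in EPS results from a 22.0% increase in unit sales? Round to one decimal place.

At 172,040 units, contribution = 172,040 × R$50.31 = R$8,655,332.40.
EBIT = R$8,655,332.40 − R$3,981,800 = R$4,673,532.40.
Interest = R$1,138,110.00, so EBIT − I = R$3,535,422.40.
Degree of combined leverage = contribution ÷ (EBIT − I) = R$8,655,332.40 ÷ R$3,535,422.40 = 2.4482.
%ΔEPS = DCL × %ΔSales = 2.4482 × +22.0% = +53.9%.

+53.9%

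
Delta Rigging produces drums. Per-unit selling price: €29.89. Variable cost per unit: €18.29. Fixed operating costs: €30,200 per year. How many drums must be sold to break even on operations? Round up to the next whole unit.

2,604 drums

Each unit contributes €29.89 − €18.29 = €11.60.
Units to break even: €30,200 ÷ €11.60 = 2,603.45, rounded up to 2,604.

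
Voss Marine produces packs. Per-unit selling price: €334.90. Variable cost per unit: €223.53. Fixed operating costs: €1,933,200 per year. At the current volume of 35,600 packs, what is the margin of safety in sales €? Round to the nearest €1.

Each unit contributes €334.90 − €223.53 = €111.37. Break-even units = €1,933,200 ÷ €111.37 = 17,358.36; break-even revenue = 17,358.36 × €334.90 = €5,813,313.10.
Actual sales revenue = 35,600 × €334.90 = €11,922,440.00.
Margin of safety = €11,922,440.00 − €5,813,313.10 = €6,109,127.

€6,109,127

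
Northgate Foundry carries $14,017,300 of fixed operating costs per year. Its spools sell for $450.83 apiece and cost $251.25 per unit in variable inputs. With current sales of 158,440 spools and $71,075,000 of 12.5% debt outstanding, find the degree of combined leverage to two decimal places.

Total contribution margin = 158,440 × $199.58 = $31,621,455.20.
Operating income = contribution − fixed costs = $31,621,455.20 − $14,017,300 = $17,604,155.20. Interest = $8,884,375.00.
DOL = $31,621,455.20 ÷ $17,604,155.20 = 1.7962; DFL = $17,604,155.20 ÷ $8,719,780.20 = 2.0189.
Combined leverage = 1.7962 × 2.0189 = 3.6263.

3.63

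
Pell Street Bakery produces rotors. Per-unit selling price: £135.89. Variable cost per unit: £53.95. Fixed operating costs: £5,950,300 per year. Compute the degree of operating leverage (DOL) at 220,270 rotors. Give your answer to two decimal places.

At 220,270 units, contribution = 220,270 × £81.94 = £18,048,923.80.
Subtracting fixed costs: EBIT = £18,048,923.80 − £5,950,300 = £12,098,623.80.
Degree of operating leverage = £18,048,923.80 / £12,098,623.80 = 1.4918.

1.49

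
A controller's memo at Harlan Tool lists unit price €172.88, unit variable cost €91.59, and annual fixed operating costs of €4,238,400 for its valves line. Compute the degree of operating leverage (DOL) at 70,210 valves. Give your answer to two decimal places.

Total contribution margin = 70,210 × €81.29 = €5,707,370.90.
Operating income = contribution − fixed costs = €5,707,370.90 − €4,238,400 = €1,468,970.90.
So DOL = total CM / EBIT = €5,707,370.90 / €1,468,970.90 = 3.8853.

3.89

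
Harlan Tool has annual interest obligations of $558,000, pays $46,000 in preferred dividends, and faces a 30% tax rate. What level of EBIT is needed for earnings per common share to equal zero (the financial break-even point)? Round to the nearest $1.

Preferred dividends are paid after tax, so their pre-tax equivalent is $46,000 ÷ (1 − 0.30) = $65,714.29.
Financial break-even EBIT = interest + D_p ÷ (1 − t) = $558,000 + $65,714.29 = $623,714.29.

$623,714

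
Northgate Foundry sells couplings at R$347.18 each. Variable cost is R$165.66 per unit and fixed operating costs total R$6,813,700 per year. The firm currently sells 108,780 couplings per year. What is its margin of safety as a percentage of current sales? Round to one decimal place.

Contribution margin per unit = R$347.18 − R$165.66 = R$181.52. Break-even units = R$6,813,700 ÷ R$181.52 = 37,536.91; break-even revenue = 37,536.91 × R$347.18 = R$13,032,064.60.
Actual sales revenue = 108,780 × R$347.18 = R$37,766,240.40.
Margin of safety = (R$37,766,240.40 − R$13,032,064.60) ÷ R$37,766,240.40 = 65.5%.

65.5%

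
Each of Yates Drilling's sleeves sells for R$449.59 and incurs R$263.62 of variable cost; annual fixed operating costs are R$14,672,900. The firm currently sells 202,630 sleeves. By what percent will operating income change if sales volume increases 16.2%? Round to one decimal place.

Contribution at this volume is 202,630 × R$185.97 = R$37,683,101.10.
EBIT = R$37,683,101.10 − R$14,672,900 = R$23,010,201.10.
So DOL = total CM / EBIT = R$37,683,101.10 / R$23,010,201.10 = 1.6377.
Operating income changes by 1.6377 × +16.2% = +26.5%.

+26.5%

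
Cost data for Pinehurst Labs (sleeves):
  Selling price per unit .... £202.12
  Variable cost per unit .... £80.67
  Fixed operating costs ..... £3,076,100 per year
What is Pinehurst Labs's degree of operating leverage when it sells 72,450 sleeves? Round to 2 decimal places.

1.54

Contribution at this volume is 72,450 × £121.45 = £8,799,052.50.
Subtracting fixed costs: EBIT = £8,799,052.50 − £3,076,100 = £5,722,952.50.
Degree of operating leverage = £8,799,052.50 / £5,722,952.50 = 1.5375.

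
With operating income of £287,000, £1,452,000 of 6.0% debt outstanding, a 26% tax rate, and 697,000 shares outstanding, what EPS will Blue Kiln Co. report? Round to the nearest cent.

£0.21

Pre-tax income = £287,000 − £87,120.00 = £199,880.00.
After tax at 26%: net income = £199,880.00 × 0.74 = £147,911.20.
Per share: £147,911.20 / 697,000 shares = £0.21.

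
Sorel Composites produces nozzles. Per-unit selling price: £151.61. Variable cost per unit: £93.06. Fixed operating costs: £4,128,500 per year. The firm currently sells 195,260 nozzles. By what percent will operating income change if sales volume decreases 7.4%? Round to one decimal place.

-11.6%

At 195,260 units, contribution = 195,260 × £58.55 = £11,432,473.00.
Subtracting fixed costs: EBIT = £11,432,473.00 − £4,128,500 = £7,303,973.00.
DOL = contribution ÷ EBIT = £11,432,473.00 ÷ £7,303,973.00 = 1.5652.
Operating income changes by 1.5652 × -7.4% = -11.6%.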